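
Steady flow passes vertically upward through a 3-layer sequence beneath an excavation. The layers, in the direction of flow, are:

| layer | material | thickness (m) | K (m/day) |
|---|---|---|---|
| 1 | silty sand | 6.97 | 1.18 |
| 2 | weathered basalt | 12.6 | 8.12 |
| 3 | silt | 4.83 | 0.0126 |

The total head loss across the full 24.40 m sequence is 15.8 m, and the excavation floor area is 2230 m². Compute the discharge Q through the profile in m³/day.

Flow is perpendicular to layering, so the layers act in series and the equivalent K is the thickness-weighted harmonic mean.
Total thickness L = 6.97 + 12.6 + 4.83 = 24.40 m.
Σ(b_i/K_i) = 6.97/1.18 + 12.6/8.12 + 4.83/0.0126 = 390.8 d.
K_eq = L / Σ(b_i/K_i) = 24.40 / 390.8 = 0.06244 m/day.
Q = K_eq · A · (Δh/L) = 0.06244 × 2230 × (15.8/24.40) = 90.16 m³/day.

90.2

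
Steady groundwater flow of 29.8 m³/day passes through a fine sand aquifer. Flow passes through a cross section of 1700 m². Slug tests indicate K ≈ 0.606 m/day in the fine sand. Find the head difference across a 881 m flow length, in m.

25.5

From Q = K·A·i, i = Q / (K·A) = 29.8 / (0.6060 × 1700) = 0.02893.
Head loss Δh = i · L = 0.02893 × 881 = 25.48 m.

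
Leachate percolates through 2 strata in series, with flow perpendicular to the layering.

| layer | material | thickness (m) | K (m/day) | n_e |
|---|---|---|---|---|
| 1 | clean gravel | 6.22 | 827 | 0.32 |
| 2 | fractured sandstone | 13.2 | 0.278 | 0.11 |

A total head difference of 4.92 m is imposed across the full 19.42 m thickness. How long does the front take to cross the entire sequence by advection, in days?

With flow normal to the layers, continuity requires the same specific discharge q through every layer.
Σ(b_i/K_i) = 6.22/827 + 13.2/0.278 = 47.49 d.
q = Δh / Σ(b_i/K_i) = 4.92 / 47.49 = 0.1036 m/day.
In each layer the seepage velocity is v_i = q/n_i, so the layer transit time is t_i = b_i·n_i / q:
  layer 1 (clean gravel): t_1 = 6.22 × 0.32 / 0.1036 = 19.21 d
  layer 2 (fractured sandstone): t_2 = 13.2 × 0.11 / 0.1036 = 14.02 d
Total t = Σ t_i = 33.23 days.

33.2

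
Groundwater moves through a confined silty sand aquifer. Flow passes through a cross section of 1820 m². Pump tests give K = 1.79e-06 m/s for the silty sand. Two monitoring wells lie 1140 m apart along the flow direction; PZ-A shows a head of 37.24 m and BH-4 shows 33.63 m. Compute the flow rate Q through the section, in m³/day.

Convert K: 1.79e-06 m/s × 86400 = 0.1547 m/day.
Hydraulic gradient i = (37.24 − 33.63) / 1140 = 3.61 / 1140 = 0.003167.
Darcy's law: Q = K · A · i = 0.1547 × 1820 × 0.003167 = 0.8913 m³/day.

0.891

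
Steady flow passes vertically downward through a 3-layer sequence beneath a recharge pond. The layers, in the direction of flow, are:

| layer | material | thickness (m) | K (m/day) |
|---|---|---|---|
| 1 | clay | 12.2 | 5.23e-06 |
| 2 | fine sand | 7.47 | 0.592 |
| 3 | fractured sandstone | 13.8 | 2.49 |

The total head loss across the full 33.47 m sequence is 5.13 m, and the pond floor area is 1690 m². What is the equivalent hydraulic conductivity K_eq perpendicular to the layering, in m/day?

Flow is perpendicular to layering, so the layers act in series and the equivalent K is the thickness-weighted harmonic mean.
Total thickness L = 12.2 + 7.47 + 13.8 = 33.47 m.
Σ(b_i/K_i) = 12.2/5.23e-06 + 7.47/0.592 + 13.8/2.49 = 2.333e+06 d.
K_eq = L / Σ(b_i/K_i) = 33.47 / 2.333e+06 = 1.435e-05 m/day.

1.43e-05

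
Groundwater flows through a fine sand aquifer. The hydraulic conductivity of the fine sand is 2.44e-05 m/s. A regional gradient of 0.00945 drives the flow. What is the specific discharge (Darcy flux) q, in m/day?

Convert K: 2.44e-05 m/s × 86400 = 2.108 m/day.
Hydraulic gradient i = 0.00945.
Specific discharge q = K · i = 2.108 × 0.009450 = 0.01992 m/day.

0.0199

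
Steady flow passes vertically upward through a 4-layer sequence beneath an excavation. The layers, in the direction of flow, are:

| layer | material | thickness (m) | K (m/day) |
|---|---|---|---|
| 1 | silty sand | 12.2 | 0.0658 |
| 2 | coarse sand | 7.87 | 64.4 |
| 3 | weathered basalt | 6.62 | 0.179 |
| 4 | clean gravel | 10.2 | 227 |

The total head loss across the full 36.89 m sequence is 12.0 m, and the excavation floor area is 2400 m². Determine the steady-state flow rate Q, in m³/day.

129

Flow is perpendicular to layering, so the layers act in series and the equivalent K is the thickness-weighted harmonic mean.
Total thickness L = 12.2 + 7.87 + 6.62 + 10.2 = 36.89 m.
Σ(b_i/K_i) = 12.2/0.0658 + 7.87/64.4 + 6.62/0.179 + 10.2/227 = 222.6 d.
K_eq = L / Σ(b_i/K_i) = 36.89 / 222.6 = 0.1658 m/day.
Q = K_eq · A · (Δh/L) = 0.1658 × 2400 × (12.0/36.89) = 129.4 m³/day.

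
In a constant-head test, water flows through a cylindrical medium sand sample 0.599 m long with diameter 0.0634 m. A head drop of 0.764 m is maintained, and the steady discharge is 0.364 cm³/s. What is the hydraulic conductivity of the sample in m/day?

7.81

Cross-sectional area A = π·(d/2)² = π × (0.0634/2)² = 0.003157 m².
Convert discharge: 0.364 cm³/s = 3.640e-07 m³/s.
Darcy's law rearranged: K = Q·L / (A·Δh) = 3.640e-07 × 0.599 / (0.003157 × 0.764) = 9.040e-05 m/s = 7.811 m/day.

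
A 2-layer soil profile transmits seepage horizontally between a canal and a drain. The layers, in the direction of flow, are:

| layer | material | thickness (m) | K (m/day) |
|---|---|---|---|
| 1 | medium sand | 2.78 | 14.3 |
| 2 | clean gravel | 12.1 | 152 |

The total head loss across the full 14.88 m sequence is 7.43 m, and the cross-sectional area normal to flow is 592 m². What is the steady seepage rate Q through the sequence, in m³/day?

16100

Flow is perpendicular to layering, so the layers act in series and the equivalent K is the thickness-weighted harmonic mean.
Total thickness L = 2.78 + 12.1 = 14.88 m.
Σ(b_i/K_i) = 2.78/14.3 + 12.1/152 = 0.2740 d.
K_eq = L / Σ(b_i/K_i) = 14.88 / 0.2740 = 54.30 m/day.
Q = K_eq · A · (Δh/L) = 54.30 × 592 × (7.43/14.88) = 16053 m³/day.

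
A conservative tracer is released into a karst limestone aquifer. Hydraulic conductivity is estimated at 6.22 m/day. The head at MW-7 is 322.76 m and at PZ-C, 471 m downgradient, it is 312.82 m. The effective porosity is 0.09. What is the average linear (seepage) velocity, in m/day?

Hydraulic gradient i = (322.76 − 312.82) / 471 = 9.94 / 471 = 0.02110.
Darcy flux q = K · i = 6.220 × 0.02110 = 0.1313 m/day.
Seepage velocity v = q / n_e = 0.1313 / 0.09 = 1.459 m/day.

1.46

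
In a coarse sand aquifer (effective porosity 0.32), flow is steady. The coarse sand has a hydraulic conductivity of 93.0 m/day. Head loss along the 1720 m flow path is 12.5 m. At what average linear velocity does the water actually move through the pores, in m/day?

Hydraulic gradient i = Δh / L = 12.5 / 1720 = 0.007267.
Darcy flux q = K · i = 93.00 × 0.007267 = 0.6759 m/day.
Seepage velocity v = q / n_e = 0.6759 / 0.32 = 2.112 m/day.

2.11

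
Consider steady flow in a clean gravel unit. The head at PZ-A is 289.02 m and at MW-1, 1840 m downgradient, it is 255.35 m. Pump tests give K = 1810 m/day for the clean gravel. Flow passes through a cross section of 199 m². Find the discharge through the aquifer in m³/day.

Hydraulic gradient i = (289.02 − 255.35) / 1840 = 33.67 / 1840 = 0.01830.
Darcy's law: Q = K · A · i = 1810 × 199.0 × 0.01830 = 6591 m³/day.

6590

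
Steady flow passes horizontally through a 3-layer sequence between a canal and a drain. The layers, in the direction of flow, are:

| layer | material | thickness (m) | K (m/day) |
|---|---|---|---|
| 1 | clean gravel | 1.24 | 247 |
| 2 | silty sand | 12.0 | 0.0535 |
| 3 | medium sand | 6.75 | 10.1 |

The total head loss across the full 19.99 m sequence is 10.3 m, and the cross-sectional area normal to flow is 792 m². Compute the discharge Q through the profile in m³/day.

Flow is perpendicular to layering, so the layers act in series and the equivalent K is the thickness-weighted harmonic mean.
Total thickness L = 1.24 + 12.0 + 6.75 = 19.99 m.
Σ(b_i/K_i) = 1.24/247 + 12.0/0.0535 + 6.75/10.1 = 225.0 d.
K_eq = L / Σ(b_i/K_i) = 19.99 / 225.0 = 0.08886 m/day.
Q = K_eq · A · (Δh/L) = 0.08886 × 792 × (10.3/19.99) = 36.26 m³/day.

36.3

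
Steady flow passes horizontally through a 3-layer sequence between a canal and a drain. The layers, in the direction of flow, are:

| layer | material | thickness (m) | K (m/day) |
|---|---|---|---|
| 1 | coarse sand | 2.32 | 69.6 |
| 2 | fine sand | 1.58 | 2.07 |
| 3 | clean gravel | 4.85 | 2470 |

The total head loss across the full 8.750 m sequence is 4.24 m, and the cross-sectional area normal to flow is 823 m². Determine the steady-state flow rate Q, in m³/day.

Flow is perpendicular to layering, so the layers act in series and the equivalent K is the thickness-weighted harmonic mean.
Total thickness L = 2.32 + 1.58 + 4.85 = 8.750 m.
Σ(b_i/K_i) = 2.32/69.6 + 1.58/2.07 + 4.85/2470 = 0.7986 d.
K_eq = L / Σ(b_i/K_i) = 8.750 / 0.7986 = 10.96 m/day.
Q = K_eq · A · (Δh/L) = 10.96 × 823 × (4.24/8.750) = 4370 m³/day.

4370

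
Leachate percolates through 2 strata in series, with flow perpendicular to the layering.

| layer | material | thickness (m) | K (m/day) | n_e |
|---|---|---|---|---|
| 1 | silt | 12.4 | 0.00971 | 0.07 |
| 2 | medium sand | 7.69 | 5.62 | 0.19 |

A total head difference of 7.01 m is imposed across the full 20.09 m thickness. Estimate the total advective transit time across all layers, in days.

425

With flow normal to the layers, continuity requires the same specific discharge q through every layer.
Σ(b_i/K_i) = 12.4/0.00971 + 7.69/5.62 = 1278 d.
q = Δh / Σ(b_i/K_i) = 7.01 / 1278 = 0.005483 m/day.
In each layer the seepage velocity is v_i = q/n_i, so the layer transit time is t_i = b_i·n_i / q:
  layer 1 (silt): t_1 = 12.4 × 0.07 / 0.005483 = 158.3 d
  layer 2 (medium sand): t_2 = 7.69 × 0.19 / 0.005483 = 266.5 d
Total t = Σ t_i = 424.8 days.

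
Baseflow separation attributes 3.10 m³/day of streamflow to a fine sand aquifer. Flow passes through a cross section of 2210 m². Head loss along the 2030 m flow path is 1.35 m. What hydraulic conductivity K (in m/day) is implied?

Hydraulic gradient i = Δh / L = 1.35 / 2030 = 0.0006650.
From Q = K·A·i, K = Q / (A·i) = 3.10 / (2210 × 0.0006650) = 2.109 m/day.

2.11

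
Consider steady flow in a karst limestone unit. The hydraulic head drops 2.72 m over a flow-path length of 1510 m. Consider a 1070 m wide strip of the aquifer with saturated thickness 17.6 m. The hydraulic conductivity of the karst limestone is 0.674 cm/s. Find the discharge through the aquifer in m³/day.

19800

Convert K: 0.674 cm/s × 864 = 582.3 m/day.
Cross-sectional area A = 1070 × 17.6 = 18832 m².
Hydraulic gradient i = Δh / L = 2.72 / 1510 = 0.001801.
Darcy's law: Q = K · A · i = 582.3 × 18832 × 0.001801 = 19754 m³/day.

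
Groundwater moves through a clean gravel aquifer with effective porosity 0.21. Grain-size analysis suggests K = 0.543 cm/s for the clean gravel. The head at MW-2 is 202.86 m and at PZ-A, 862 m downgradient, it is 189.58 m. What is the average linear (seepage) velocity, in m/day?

Convert K: 0.543 cm/s × 864 = 469.2 m/day.
Hydraulic gradient i = (202.86 − 189.58) / 862 = 13.28 / 862 = 0.01541.
Darcy flux q = K · i = 469.2 × 0.01541 = 7.228 m/day.
Seepage velocity v = q / n_e = 7.228 / 0.21 = 34.42 m/day.

34.4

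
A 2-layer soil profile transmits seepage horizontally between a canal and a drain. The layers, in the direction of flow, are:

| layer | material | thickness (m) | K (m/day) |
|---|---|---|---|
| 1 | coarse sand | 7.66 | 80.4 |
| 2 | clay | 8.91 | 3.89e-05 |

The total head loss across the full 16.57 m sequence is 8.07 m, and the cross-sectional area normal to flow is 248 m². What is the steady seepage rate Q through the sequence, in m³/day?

0.00874

Flow is perpendicular to layering, so the layers act in series and the equivalent K is the thickness-weighted harmonic mean.
Total thickness L = 7.66 + 8.91 = 16.57 m.
Σ(b_i/K_i) = 7.66/80.4 + 8.91/3.89e-05 = 2.290e+05 d.
K_eq = L / Σ(b_i/K_i) = 16.57 / 2.290e+05 = 7.234e-05 m/day.
Q = K_eq · A · (Δh/L) = 7.234e-05 × 248 × (8.07/16.57) = 0.008738 m³/day.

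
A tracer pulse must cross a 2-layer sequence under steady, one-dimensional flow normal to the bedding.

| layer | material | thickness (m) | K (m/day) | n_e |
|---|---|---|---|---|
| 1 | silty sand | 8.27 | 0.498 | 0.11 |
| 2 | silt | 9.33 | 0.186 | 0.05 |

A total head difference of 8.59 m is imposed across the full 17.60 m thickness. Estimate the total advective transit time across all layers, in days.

With flow normal to the layers, continuity requires the same specific discharge q through every layer.
Σ(b_i/K_i) = 8.27/0.498 + 9.33/0.186 = 66.77 d.
q = Δh / Σ(b_i/K_i) = 8.59 / 66.77 = 0.1287 m/day.
In each layer the seepage velocity is v_i = q/n_i, so the layer transit time is t_i = b_i·n_i / q:
  layer 1 (silty sand): t_1 = 8.27 × 0.11 / 0.1287 = 7.071 d
  layer 2 (silt): t_2 = 9.33 × 0.05 / 0.1287 = 3.626 d
Total t = Σ t_i = 10.70 days.

10.7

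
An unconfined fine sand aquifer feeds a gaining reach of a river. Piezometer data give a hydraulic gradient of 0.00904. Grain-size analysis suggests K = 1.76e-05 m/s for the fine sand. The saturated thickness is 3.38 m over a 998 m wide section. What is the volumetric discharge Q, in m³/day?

46.4

Convert K: 1.76e-05 m/s × 86400 = 1.521 m/day.
Cross-sectional area A = 998 × 3.38 = 3373 m².
Hydraulic gradient i = 0.00904.
Darcy's law: Q = K · A · i = 1.521 × 3373 × 0.009040 = 46.37 m³/day.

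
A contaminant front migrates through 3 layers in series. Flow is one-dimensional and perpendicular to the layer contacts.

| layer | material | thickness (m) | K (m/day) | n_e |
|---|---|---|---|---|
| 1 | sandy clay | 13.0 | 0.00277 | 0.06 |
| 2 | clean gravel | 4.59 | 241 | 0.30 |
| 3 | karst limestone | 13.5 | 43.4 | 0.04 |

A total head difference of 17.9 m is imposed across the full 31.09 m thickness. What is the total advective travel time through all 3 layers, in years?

With flow normal to the layers, continuity requires the same specific discharge q through every layer.
Σ(b_i/K_i) = 13.0/0.00277 + 4.59/241 + 13.5/43.4 = 4693 d.
q = Δh / Σ(b_i/K_i) = 17.9 / 4693 = 0.003814 m/day.
In each layer the seepage velocity is v_i = q/n_i, so the layer transit time is t_i = b_i·n_i / q:
  layer 1 (sandy clay): t_1 = 13.0 × 0.06 / 0.003814 = 204.5 d
  layer 2 (clean gravel): t_2 = 4.59 × 0.30 / 0.003814 = 361.1 d
  layer 3 (karst limestone): t_3 = 13.5 × 0.04 / 0.003814 = 141.6 d
Total t = Σ t_i = 707.2 days = 1.936 years.

1.94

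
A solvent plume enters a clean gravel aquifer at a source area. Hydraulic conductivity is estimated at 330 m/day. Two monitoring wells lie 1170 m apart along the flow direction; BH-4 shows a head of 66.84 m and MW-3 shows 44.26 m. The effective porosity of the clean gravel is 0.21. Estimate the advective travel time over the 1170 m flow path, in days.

Hydraulic gradient i = (66.84 − 44.26) / 1170 = 22.58 / 1170 = 0.01930.
Darcy flux q = K · i = 330.0 × 0.01930 = 6.369 m/day.
Seepage velocity v = q / n_e = 6.369 / 0.21 = 30.33 m/day.
Travel time t = L / v = 1170 / 30.33 = 38.58 days.

38.6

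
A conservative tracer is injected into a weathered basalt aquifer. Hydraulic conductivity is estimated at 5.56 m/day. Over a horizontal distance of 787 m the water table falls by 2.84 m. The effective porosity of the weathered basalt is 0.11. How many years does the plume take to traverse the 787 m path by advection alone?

Hydraulic gradient i = Δh / L = 2.84 / 787 = 0.003609.
Darcy flux q = K · i = 5.560 × 0.003609 = 0.02006 m/day.
Seepage velocity v = q / n_e = 0.02006 / 0.11 = 0.1824 m/day.
Travel time t = L / v = 787 / 0.1824 = 4315 days = 11.81 years.

11.8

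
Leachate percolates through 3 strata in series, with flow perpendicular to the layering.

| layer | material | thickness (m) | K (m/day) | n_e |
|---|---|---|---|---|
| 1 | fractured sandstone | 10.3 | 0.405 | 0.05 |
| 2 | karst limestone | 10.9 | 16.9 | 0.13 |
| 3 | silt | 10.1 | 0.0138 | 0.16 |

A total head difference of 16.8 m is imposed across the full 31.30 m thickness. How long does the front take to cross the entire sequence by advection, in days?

160

With flow normal to the layers, continuity requires the same specific discharge q through every layer.
Σ(b_i/K_i) = 10.3/0.405 + 10.9/16.9 + 10.1/0.0138 = 758.0 d.
q = Δh / Σ(b_i/K_i) = 16.8 / 758.0 = 0.02216 m/day.
In each layer the seepage velocity is v_i = q/n_i, so the layer transit time is t_i = b_i·n_i / q:
  layer 1 (fractured sandstone): t_1 = 10.3 × 0.05 / 0.02216 = 23.24 d
  layer 2 (karst limestone): t_2 = 10.9 × 0.13 / 0.02216 = 63.93 d
  layer 3 (silt): t_3 = 10.1 × 0.16 / 0.02216 = 72.91 d
Total t = Σ t_i = 160.1 days.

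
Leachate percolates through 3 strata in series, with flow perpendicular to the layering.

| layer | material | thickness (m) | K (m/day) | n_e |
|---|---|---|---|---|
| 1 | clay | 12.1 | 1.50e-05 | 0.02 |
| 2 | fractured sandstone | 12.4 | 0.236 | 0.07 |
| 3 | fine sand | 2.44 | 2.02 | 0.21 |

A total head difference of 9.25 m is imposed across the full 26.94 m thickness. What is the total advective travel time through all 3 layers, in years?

With flow normal to the layers, continuity requires the same specific discharge q through every layer.
Σ(b_i/K_i) = 12.1/1.50e-05 + 12.4/0.236 + 2.44/2.02 = 8.067e+05 d.
q = Δh / Σ(b_i/K_i) = 9.25 / 8.067e+05 = 1.147e-05 m/day.
In each layer the seepage velocity is v_i = q/n_i, so the layer transit time is t_i = b_i·n_i / q:
  layer 1 (clay): t_1 = 12.1 × 0.02 / 1.147e-05 = 21106 d
  layer 2 (fractured sandstone): t_2 = 12.4 × 0.07 / 1.147e-05 = 75701 d
  layer 3 (fine sand): t_3 = 2.44 × 0.21 / 1.147e-05 = 44688 d
Total t = Σ t_i = 1.415e+05 days = 387.4 years.

387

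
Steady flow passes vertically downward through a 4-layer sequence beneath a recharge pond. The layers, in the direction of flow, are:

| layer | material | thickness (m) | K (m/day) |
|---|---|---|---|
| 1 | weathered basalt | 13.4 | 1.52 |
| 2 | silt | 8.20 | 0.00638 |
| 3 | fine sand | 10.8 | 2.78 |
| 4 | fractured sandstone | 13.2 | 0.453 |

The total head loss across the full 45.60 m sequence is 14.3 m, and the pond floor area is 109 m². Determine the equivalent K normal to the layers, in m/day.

0.0344

Flow is perpendicular to layering, so the layers act in series and the equivalent K is the thickness-weighted harmonic mean.
Total thickness L = 13.4 + 8.20 + 10.8 + 13.2 = 45.60 m.
Σ(b_i/K_i) = 13.4/1.52 + 8.20/0.00638 + 10.8/2.78 + 13.2/0.453 = 1327 d.
K_eq = L / Σ(b_i/K_i) = 45.60 / 1327 = 0.03436 m/day.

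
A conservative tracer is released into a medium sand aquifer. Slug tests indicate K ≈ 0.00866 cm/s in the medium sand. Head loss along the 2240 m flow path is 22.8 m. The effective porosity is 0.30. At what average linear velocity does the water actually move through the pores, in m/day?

Convert K: 0.00866 cm/s × 864 = 7.482 m/day.
Hydraulic gradient i = Δh / L = 22.8 / 2240 = 0.01018.
Darcy flux q = K · i = 7.482 × 0.01018 = 0.07616 m/day.
Seepage velocity v = q / n_e = 0.07616 / 0.30 = 0.2539 m/day.

0.254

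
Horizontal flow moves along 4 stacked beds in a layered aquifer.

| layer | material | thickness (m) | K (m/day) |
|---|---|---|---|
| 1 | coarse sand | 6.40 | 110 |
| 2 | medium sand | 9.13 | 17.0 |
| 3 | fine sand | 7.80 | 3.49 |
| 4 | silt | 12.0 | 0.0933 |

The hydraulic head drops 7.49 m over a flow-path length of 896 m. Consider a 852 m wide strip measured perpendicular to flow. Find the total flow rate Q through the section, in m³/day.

Flow is parallel to layering, so each bed carries its own Darcy discharge and the transmissivities add.
Σ(K_i·b_i) = 110×6.40 + 17.0×9.13 + 3.49×7.80 + 0.0933×12.0 = 887.6 m²/day.
Hydraulic gradient i = Δh / L = 7.49 / 896 = 0.008359.
Q = Σ(K_i·b_i) · W · i = 887.6 × 852 × 0.008359 = 6321 m³/day.

6320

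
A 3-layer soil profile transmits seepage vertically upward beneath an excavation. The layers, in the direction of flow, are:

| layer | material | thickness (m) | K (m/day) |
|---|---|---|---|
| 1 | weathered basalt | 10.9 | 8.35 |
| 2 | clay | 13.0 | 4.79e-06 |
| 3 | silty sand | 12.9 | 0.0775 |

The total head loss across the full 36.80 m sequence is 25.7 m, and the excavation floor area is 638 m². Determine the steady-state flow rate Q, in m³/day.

Flow is perpendicular to layering, so the layers act in series and the equivalent K is the thickness-weighted harmonic mean.
Total thickness L = 10.9 + 13.0 + 12.9 = 36.80 m.
Σ(b_i/K_i) = 10.9/8.35 + 13.0/4.79e-06 + 12.9/0.0775 = 2.714e+06 d.
K_eq = L / Σ(b_i/K_i) = 36.80 / 2.714e+06 = 1.356e-05 m/day.
Q = K_eq · A · (Δh/L) = 1.356e-05 × 638 × (25.7/36.80) = 0.006041 m³/day.

0.00604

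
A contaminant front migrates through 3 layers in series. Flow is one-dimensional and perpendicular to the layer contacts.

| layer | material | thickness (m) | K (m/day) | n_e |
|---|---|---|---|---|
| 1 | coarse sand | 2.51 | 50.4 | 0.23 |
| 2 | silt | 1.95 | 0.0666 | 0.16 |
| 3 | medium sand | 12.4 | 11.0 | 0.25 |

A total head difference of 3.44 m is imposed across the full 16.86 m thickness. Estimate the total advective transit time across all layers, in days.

35.3

With flow normal to the layers, continuity requires the same specific discharge q through every layer.
Σ(b_i/K_i) = 2.51/50.4 + 1.95/0.0666 + 12.4/11.0 = 30.46 d.
q = Δh / Σ(b_i/K_i) = 3.44 / 30.46 = 0.1129 m/day.
In each layer the seepage velocity is v_i = q/n_i, so the layer transit time is t_i = b_i·n_i / q:
  layer 1 (coarse sand): t_1 = 2.51 × 0.23 / 0.1129 = 5.111 d
  layer 2 (silt): t_2 = 1.95 × 0.16 / 0.1129 = 2.762 d
  layer 3 (medium sand): t_3 = 12.4 × 0.25 / 0.1129 = 27.45 d
Total t = Σ t_i = 35.32 days.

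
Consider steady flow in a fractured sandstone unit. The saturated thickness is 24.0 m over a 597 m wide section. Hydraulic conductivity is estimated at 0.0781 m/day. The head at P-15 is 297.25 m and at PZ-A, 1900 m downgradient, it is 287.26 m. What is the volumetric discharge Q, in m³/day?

Cross-sectional area A = 597 × 24.0 = 14328 m².
Hydraulic gradient i = (297.25 − 287.26) / 1900 = 9.99 / 1900 = 0.005258.
Darcy's law: Q = K · A · i = 0.07810 × 14328 × 0.005258 = 5.884 m³/day.

5.88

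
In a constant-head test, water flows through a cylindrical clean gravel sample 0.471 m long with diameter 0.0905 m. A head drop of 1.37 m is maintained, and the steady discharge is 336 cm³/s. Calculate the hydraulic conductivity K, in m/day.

Cross-sectional area A = π·(d/2)² = π × (0.0905/2)² = 0.006433 m².
Convert discharge: 336 cm³/s = 0.0003360 m³/s.
Darcy's law rearranged: K = Q·L / (A·Δh) = 0.0003360 × 0.471 / (0.006433 × 1.37) = 0.01796 m/s = 1552 m/day.

1550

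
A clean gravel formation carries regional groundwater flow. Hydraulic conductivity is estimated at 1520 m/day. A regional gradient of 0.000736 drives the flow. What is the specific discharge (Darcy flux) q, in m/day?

1.12

Hydraulic gradient i = 0.000736.
Specific discharge q = K · i = 1520 × 0.0007360 = 1.119 m/day.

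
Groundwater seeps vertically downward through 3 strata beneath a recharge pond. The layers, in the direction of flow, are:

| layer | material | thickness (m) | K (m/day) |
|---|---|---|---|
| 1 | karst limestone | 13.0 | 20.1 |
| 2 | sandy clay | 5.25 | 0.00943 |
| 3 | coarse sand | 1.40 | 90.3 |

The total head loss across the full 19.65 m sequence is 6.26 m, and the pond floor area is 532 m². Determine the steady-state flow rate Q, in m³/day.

5.97

Flow is perpendicular to layering, so the layers act in series and the equivalent K is the thickness-weighted harmonic mean.
Total thickness L = 13.0 + 5.25 + 1.40 = 19.65 m.
Σ(b_i/K_i) = 13.0/20.1 + 5.25/0.00943 + 1.40/90.3 = 557.4 d.
K_eq = L / Σ(b_i/K_i) = 19.65 / 557.4 = 0.03525 m/day.
Q = K_eq · A · (Δh/L) = 0.03525 × 532 × (6.26/19.65) = 5.975 m³/day.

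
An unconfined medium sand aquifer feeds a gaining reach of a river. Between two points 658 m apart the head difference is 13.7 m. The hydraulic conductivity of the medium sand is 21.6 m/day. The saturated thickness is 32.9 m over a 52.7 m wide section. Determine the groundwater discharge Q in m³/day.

780

Cross-sectional area A = 52.7 × 32.9 = 1734 m².
Hydraulic gradient i = Δh / L = 13.7 / 658 = 0.02082.
Darcy's law: Q = K · A · i = 21.60 × 1734 × 0.02082 = 779.7 m³/day.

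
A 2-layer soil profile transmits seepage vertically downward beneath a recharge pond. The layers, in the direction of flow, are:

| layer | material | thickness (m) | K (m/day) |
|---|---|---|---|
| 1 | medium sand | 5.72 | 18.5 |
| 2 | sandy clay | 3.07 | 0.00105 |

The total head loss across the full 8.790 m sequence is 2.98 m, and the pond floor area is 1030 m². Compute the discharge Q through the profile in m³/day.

1.05

Flow is perpendicular to layering, so the layers act in series and the equivalent K is the thickness-weighted harmonic mean.
Total thickness L = 5.72 + 3.07 = 8.790 m.
Σ(b_i/K_i) = 5.72/18.5 + 3.07/0.00105 = 2924 d.
K_eq = L / Σ(b_i/K_i) = 8.790 / 2924 = 0.003006 m/day.
Q = K_eq · A · (Δh/L) = 0.003006 × 1030 × (2.98/8.790) = 1.050 m³/day.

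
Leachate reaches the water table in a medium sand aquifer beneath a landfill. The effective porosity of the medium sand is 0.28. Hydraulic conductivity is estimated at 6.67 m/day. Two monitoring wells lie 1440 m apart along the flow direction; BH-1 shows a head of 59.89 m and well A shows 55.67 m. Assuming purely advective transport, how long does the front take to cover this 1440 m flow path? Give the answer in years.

56.5

Hydraulic gradient i = (59.89 − 55.67) / 1440 = 4.22 / 1440 = 0.002931.
Darcy flux q = K · i = 6.670 × 0.002931 = 0.01955 m/day.
Seepage velocity v = q / n_e = 0.01955 / 0.28 = 0.06981 m/day.
Travel time t = L / v = 1440 / 0.06981 = 20627 days = 56.47 years.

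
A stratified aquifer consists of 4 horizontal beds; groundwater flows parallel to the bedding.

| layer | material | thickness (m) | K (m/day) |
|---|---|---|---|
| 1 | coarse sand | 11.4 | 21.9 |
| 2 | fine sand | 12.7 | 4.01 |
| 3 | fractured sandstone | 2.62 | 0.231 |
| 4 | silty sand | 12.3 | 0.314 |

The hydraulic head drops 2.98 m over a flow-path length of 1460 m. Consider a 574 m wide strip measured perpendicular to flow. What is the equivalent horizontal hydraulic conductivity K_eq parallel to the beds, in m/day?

Flow is parallel to layering, so each bed carries its own Darcy discharge and the transmissivities add.
Σ(K_i·b_i) = 21.9×11.4 + 4.01×12.7 + 0.231×2.62 + 0.314×12.3 = 305.1 m²/day.
Total thickness b = 39.02 m, so K_eq = Σ(K_i·b_i)/b = 7.818 m/day.

7.82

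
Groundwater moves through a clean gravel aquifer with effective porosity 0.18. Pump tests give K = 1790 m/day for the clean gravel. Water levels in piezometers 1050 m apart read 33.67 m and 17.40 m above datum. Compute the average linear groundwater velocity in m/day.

154

Hydraulic gradient i = (33.67 − 17.40) / 1050 = 16.27 / 1050 = 0.01550.
Darcy flux q = K · i = 1790 × 0.01550 = 27.74 m/day.
Seepage velocity v = q / n_e = 27.74 / 0.18 = 154.1 m/day.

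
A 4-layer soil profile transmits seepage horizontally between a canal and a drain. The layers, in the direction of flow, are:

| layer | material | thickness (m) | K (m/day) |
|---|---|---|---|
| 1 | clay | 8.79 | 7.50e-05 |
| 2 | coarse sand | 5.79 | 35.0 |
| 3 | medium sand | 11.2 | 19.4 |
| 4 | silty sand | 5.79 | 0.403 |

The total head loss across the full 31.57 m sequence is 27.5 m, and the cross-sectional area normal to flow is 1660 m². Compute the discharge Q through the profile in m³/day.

Flow is perpendicular to layering, so the layers act in series and the equivalent K is the thickness-weighted harmonic mean.
Total thickness L = 8.79 + 5.79 + 11.2 + 5.79 = 31.57 m.
Σ(b_i/K_i) = 8.79/7.50e-05 + 5.79/35.0 + 11.2/19.4 + 5.79/0.403 = 1.172e+05 d.
K_eq = L / Σ(b_i/K_i) = 31.57 / 1.172e+05 = 0.0002693 m/day.
Q = K_eq · A · (Δh/L) = 0.0002693 × 1660 × (27.5/31.57) = 0.3895 m³/day.

0.389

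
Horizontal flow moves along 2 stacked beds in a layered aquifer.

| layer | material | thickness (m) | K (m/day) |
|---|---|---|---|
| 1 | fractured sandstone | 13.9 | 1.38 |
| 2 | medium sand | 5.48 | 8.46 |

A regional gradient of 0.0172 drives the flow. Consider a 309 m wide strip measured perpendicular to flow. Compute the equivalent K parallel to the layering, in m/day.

Flow is parallel to layering, so each bed carries its own Darcy discharge and the transmissivities add.
Σ(K_i·b_i) = 1.38×13.9 + 8.46×5.48 = 65.54 m²/day.
Total thickness b = 19.38 m, so K_eq = Σ(K_i·b_i)/b = 3.382 m/day.

3.38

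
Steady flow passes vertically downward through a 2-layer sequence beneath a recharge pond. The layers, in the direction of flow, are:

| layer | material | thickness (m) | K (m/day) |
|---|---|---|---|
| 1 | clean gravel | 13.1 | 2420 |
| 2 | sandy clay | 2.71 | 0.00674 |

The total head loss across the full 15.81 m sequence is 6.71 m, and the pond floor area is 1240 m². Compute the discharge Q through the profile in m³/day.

20.7

Flow is perpendicular to layering, so the layers act in series and the equivalent K is the thickness-weighted harmonic mean.
Total thickness L = 13.1 + 2.71 = 15.81 m.
Σ(b_i/K_i) = 13.1/2420 + 2.71/0.00674 = 402.1 d.
K_eq = L / Σ(b_i/K_i) = 15.81 / 402.1 = 0.03932 m/day.
Q = K_eq · A · (Δh/L) = 0.03932 × 1240 × (6.71/15.81) = 20.69 m³/day.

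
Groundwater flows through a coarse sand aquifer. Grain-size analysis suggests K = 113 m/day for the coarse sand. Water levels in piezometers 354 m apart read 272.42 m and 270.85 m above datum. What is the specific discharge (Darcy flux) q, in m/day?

Hydraulic gradient i = (272.42 − 270.85) / 354 = 1.57 / 354 = 0.004435.
Specific discharge q = K · i = 113.0 × 0.004435 = 0.5012 m/day.

0.501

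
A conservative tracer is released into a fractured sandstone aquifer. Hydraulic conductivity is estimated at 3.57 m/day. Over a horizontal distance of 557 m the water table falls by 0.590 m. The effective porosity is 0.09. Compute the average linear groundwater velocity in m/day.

0.0420

Hydraulic gradient i = Δh / L = 0.590 / 557 = 0.001059.
Darcy flux q = K · i = 3.570 × 0.001059 = 0.003782 m/day.
Seepage velocity v = q / n_e = 0.003782 / 0.09 = 0.04202 m/day.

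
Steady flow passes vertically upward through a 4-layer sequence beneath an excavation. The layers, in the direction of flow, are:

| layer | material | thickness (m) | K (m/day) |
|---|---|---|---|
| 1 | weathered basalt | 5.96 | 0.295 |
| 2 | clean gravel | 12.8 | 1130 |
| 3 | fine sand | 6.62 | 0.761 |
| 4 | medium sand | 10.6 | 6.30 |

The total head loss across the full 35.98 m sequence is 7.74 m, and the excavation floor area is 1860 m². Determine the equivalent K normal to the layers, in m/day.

1.18

Flow is perpendicular to layering, so the layers act in series and the equivalent K is the thickness-weighted harmonic mean.
Total thickness L = 5.96 + 12.8 + 6.62 + 10.6 = 35.98 m.
Σ(b_i/K_i) = 5.96/0.295 + 12.8/1130 + 6.62/0.761 + 10.6/6.30 = 30.60 d.
K_eq = L / Σ(b_i/K_i) = 35.98 / 30.60 = 1.176 m/day.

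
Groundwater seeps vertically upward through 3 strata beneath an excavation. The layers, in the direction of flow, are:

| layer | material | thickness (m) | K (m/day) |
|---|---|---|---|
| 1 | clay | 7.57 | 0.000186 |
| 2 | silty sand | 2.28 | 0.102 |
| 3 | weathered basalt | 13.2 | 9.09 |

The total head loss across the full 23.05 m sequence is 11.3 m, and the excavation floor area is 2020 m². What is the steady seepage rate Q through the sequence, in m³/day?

0.561

Flow is perpendicular to layering, so the layers act in series and the equivalent K is the thickness-weighted harmonic mean.
Total thickness L = 7.57 + 2.28 + 13.2 = 23.05 m.
Σ(b_i/K_i) = 7.57/0.000186 + 2.28/0.102 + 13.2/9.09 = 40723 d.
K_eq = L / Σ(b_i/K_i) = 23.05 / 40723 = 0.0005660 m/day.
Q = K_eq · A · (Δh/L) = 0.0005660 × 2020 × (11.3/23.05) = 0.5605 m³/day.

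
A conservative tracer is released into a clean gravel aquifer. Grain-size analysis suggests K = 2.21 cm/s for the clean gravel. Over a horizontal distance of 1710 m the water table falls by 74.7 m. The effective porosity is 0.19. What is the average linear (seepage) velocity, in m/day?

439

Convert K: 2.21 cm/s × 864 = 1909 m/day.
Hydraulic gradient i = Δh / L = 74.7 / 1710 = 0.04368.
Darcy flux q = K · i = 1909 × 0.04368 = 83.41 m/day.
Seepage velocity v = q / n_e = 83.41 / 0.19 = 439.0 m/day.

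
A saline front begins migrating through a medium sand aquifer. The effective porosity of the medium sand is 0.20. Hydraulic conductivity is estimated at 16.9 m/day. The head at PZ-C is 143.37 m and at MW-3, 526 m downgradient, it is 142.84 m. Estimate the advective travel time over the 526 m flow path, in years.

16.9

Hydraulic gradient i = (143.37 − 142.84) / 526 = 0.53 / 526 = 0.001008.
Darcy flux q = K · i = 16.90 × 0.001008 = 0.01703 m/day.
Seepage velocity v = q / n_e = 0.01703 / 0.20 = 0.08514 m/day.
Travel time t = L / v = 526 / 0.08514 = 6178 days = 16.91 years.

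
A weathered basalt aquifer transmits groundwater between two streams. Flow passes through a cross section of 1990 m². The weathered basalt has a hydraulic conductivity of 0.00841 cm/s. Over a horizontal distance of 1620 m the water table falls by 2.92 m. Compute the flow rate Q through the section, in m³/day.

26.1

Convert K: 0.00841 cm/s × 864 = 7.266 m/day.
Hydraulic gradient i = Δh / L = 2.92 / 1620 = 0.001802.
Darcy's law: Q = K · A · i = 7.266 × 1990 × 0.001802 = 26.06 m³/day.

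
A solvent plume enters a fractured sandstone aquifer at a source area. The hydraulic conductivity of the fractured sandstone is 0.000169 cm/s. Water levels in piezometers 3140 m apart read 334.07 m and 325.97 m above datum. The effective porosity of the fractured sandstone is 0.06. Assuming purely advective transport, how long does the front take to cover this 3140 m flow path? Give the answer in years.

1370

Convert K: 0.000169 cm/s × 864 = 0.1460 m/day.
Hydraulic gradient i = (334.07 − 325.97) / 3140 = 8.1 / 3140 = 0.002580.
Darcy flux q = K · i = 0.1460 × 0.002580 = 0.0003767 m/day.
Seepage velocity v = q / n_e = 0.0003767 / 0.06 = 0.006278 m/day.
Travel time t = L / v = 3140 / 0.006278 = 5.002e+05 days = 1369 years.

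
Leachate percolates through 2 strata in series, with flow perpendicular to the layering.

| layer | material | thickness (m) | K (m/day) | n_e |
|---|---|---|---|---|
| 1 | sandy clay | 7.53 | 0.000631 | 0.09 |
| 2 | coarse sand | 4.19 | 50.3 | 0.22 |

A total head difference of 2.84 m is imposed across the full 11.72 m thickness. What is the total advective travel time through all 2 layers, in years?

18.4

With flow normal to the layers, continuity requires the same specific discharge q through every layer.
Σ(b_i/K_i) = 7.53/0.000631 + 4.19/50.3 = 11934 d.
q = Δh / Σ(b_i/K_i) = 2.84 / 11934 = 0.0002380 m/day.
In each layer the seepage velocity is v_i = q/n_i, so the layer transit time is t_i = b_i·n_i / q:
  layer 1 (sandy clay): t_1 = 7.53 × 0.09 / 0.0002380 = 2848 d
  layer 2 (coarse sand): t_2 = 4.19 × 0.22 / 0.0002380 = 3873 d
Total t = Σ t_i = 6721 days = 18.40 years.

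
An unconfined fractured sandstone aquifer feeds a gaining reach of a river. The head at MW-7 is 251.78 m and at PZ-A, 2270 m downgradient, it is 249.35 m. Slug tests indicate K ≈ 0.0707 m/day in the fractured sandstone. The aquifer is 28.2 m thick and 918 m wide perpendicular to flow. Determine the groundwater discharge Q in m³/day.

Cross-sectional area A = 918 × 28.2 = 25888 m².
Hydraulic gradient i = (251.78 − 249.35) / 2270 = 2.43 / 2270 = 0.001070.
Darcy's law: Q = K · A · i = 0.07070 × 25888 × 0.001070 = 1.959 m³/day.

1.96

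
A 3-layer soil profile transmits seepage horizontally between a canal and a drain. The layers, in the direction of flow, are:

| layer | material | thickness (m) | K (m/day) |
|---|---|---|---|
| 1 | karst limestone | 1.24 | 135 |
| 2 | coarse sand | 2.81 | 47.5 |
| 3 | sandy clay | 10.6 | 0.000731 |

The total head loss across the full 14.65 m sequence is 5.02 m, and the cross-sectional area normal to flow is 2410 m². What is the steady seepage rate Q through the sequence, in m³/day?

Flow is perpendicular to layering, so the layers act in series and the equivalent K is the thickness-weighted harmonic mean.
Total thickness L = 1.24 + 2.81 + 10.6 = 14.65 m.
Σ(b_i/K_i) = 1.24/135 + 2.81/47.5 + 10.6/0.000731 = 14501 d.
K_eq = L / Σ(b_i/K_i) = 14.65 / 14501 = 0.001010 m/day.
Q = K_eq · A · (Δh/L) = 0.001010 × 2410 × (5.02/14.65) = 0.8343 m³/day.

0.834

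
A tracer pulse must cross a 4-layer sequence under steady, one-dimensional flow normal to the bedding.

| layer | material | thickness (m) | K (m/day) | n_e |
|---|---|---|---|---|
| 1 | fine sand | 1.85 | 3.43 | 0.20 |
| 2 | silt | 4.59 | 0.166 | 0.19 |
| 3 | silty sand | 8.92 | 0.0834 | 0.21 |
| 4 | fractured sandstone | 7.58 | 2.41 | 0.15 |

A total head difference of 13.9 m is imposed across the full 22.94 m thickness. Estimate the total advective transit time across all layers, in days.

42.3

With flow normal to the layers, continuity requires the same specific discharge q through every layer.
Σ(b_i/K_i) = 1.85/3.43 + 4.59/0.166 + 8.92/0.0834 + 7.58/2.41 = 138.3 d.
q = Δh / Σ(b_i/K_i) = 13.9 / 138.3 = 0.1005 m/day.
In each layer the seepage velocity is v_i = q/n_i, so the layer transit time is t_i = b_i·n_i / q:
  layer 1 (fine sand): t_1 = 1.85 × 0.20 / 0.1005 = 3.681 d
  layer 2 (silt): t_2 = 4.59 × 0.19 / 0.1005 = 8.676 d
  layer 3 (silty sand): t_3 = 8.92 × 0.21 / 0.1005 = 18.64 d
  layer 4 (fractured sandstone): t_4 = 7.58 × 0.15 / 0.1005 = 11.31 d
Total t = Σ t_i = 42.31 days.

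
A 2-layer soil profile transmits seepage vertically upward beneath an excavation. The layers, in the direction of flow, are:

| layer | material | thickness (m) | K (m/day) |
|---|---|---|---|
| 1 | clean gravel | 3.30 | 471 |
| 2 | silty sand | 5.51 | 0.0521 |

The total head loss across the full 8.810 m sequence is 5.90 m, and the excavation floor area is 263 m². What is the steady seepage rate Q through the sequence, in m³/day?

Flow is perpendicular to layering, so the layers act in series and the equivalent K is the thickness-weighted harmonic mean.
Total thickness L = 3.30 + 5.51 = 8.810 m.
Σ(b_i/K_i) = 3.30/471 + 5.51/0.0521 = 105.8 d.
K_eq = L / Σ(b_i/K_i) = 8.810 / 105.8 = 0.08330 m/day.
Q = K_eq · A · (Δh/L) = 0.08330 × 263 × (5.90/8.810) = 14.67 m³/day.

14.7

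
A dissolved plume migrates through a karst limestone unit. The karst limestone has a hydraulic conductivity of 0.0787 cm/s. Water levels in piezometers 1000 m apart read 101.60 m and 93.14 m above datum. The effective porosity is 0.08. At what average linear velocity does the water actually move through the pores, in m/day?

7.19

Convert K: 0.0787 cm/s × 864 = 68.00 m/day.
Hydraulic gradient i = (101.60 − 93.14) / 1000 = 8.46 / 1000 = 0.008460.
Darcy flux q = K · i = 68.00 × 0.008460 = 0.5753 m/day.
Seepage velocity v = q / n_e = 0.5753 / 0.08 = 7.191 m/day.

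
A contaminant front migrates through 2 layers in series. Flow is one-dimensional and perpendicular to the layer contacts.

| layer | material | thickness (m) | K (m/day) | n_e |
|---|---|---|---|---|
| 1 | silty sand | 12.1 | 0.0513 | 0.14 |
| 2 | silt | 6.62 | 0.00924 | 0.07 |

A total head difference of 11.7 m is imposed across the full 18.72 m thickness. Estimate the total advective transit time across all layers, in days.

176

With flow normal to the layers, continuity requires the same specific discharge q through every layer.
Σ(b_i/K_i) = 12.1/0.0513 + 6.62/0.00924 = 952.3 d.
q = Δh / Σ(b_i/K_i) = 11.7 / 952.3 = 0.01229 m/day.
In each layer the seepage velocity is v_i = q/n_i, so the layer transit time is t_i = b_i·n_i / q:
  layer 1 (silty sand): t_1 = 12.1 × 0.14 / 0.01229 = 137.9 d
  layer 2 (silt): t_2 = 6.62 × 0.07 / 0.01229 = 37.72 d
Total t = Σ t_i = 175.6 days.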